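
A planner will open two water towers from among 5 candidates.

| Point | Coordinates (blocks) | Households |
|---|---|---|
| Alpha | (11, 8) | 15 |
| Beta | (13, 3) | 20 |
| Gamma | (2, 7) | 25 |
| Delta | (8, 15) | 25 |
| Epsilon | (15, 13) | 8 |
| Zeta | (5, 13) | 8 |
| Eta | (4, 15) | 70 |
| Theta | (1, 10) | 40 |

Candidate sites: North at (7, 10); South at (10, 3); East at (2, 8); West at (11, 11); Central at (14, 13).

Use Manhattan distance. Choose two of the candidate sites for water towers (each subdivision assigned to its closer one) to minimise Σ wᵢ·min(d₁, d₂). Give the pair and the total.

{East, West}, total 1307

Evaluate every pair (each demand assigned to the nearer of the two):
  {East, West}: total = 1307
  {North, East}: total = 1333
  {East, Central}: total = 1387
  {North, South}: total = 1428
  {South, East}: total = 1434
  {North, West}: total = 1483
  {North, Central}: total = 1508
  {South, West}: total = 1902
  {West, Central}: total = 2027
  {South, Central}: total = 2210
Best pair: {East, West} with total 1307.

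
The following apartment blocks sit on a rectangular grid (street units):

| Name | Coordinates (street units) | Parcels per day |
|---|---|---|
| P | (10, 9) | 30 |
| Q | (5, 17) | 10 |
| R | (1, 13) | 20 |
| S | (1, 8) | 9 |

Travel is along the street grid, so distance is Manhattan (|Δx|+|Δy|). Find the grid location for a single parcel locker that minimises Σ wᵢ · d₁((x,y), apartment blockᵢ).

Manhattan distance separates: Σwᵢ(|x−xᵢ|+|y−yᵢ|) = Σwᵢ|x−xᵢ| + Σwᵢ|y−yᵢ|, so x and y are optimised independently as 1-D weighted medians.
Total weight W = 69; half = 34.5.
x-coordinate, sorted with cumulative weight:
  x=1 (R, w=20) cum 20
  x=1 (S, w=9) cum 29
  x=5 (Q, w=10) cum 39  ← median
  x=10 (P, w=30) cum 69
⇒ x* = 5
y-coordinate, sorted with cumulative weight:
  y=8 (S, w=9) cum 9
  y=9 (P, w=30) cum 39  ← median
  y=13 (R, w=20) cum 59
  y=17 (Q, w=10) cum 69
⇒ y* = 9

(5, 9)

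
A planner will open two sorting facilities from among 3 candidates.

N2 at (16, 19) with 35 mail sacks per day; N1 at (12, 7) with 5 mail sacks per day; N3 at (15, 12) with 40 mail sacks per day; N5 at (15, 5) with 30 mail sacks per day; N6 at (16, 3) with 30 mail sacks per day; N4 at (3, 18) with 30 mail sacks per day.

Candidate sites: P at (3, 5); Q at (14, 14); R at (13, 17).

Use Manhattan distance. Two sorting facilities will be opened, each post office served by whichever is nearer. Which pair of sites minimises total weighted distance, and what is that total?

Evaluate every pair (each demand assigned to the nearer of the two):
  {Q, R}: total = 1360
  {P, Q}: total = 1490
  {P, R}: total = 1650
Best pair: {Q, R} with total 1360.

{Q, R}, total 1360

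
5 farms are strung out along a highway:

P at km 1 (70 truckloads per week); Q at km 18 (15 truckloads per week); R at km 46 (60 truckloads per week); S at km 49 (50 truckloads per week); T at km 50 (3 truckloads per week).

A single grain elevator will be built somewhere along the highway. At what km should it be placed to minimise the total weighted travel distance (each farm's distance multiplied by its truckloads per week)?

x = 46

For a sum of weighted absolute distances on a line, the optimum is the weighted median (not the mean). Total weight W = 198; half-weight = 99.
Sort by position and accumulate weight:
  km 1 (P, w=70) → cum 70
  km 18 (Q, w=15) → cum 85
  km 46 (R, w=60) → cum 145  ≥ 99 → median here
  km 49 (S, w=50) → cum 195
  km 50 (T, w=3) → cum 198
Optimal location: km 46.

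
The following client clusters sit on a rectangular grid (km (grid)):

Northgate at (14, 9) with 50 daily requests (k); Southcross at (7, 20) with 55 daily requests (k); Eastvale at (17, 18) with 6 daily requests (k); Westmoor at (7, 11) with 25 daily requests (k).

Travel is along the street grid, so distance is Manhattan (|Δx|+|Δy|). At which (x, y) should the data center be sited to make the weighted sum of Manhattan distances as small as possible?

(7, 11)

Manhattan distance separates: Σwᵢ(|x−xᵢ|+|y−yᵢ|) = Σwᵢ|x−xᵢ| + Σwᵢ|y−yᵢ|, so x and y are optimised independently as 1-D weighted medians.
Total weight W = 136; half = 68.
x-coordinate, sorted with cumulative weight:
  x=7 (Southcross, w=55) cum 55
  x=7 (Westmoor, w=25) cum 80  ← median
  x=14 (Northgate, w=50) cum 130
  x=17 (Eastvale, w=6) cum 136
⇒ x* = 7
y-coordinate, sorted with cumulative weight:
  y=9 (Northgate, w=50) cum 50
  y=11 (Westmoor, w=25) cum 75  ← median
  y=18 (Eastvale, w=6) cum 81
  y=20 (Southcross, w=55) cum 136
⇒ y* = 11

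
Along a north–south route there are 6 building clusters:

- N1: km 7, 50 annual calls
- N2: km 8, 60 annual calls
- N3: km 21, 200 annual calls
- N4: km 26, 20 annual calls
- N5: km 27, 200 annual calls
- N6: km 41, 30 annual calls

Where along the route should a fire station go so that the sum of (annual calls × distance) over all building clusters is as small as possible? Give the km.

For a sum of weighted absolute distances on a line, the optimum is the weighted median (not the mean). Total weight W = 560; half-weight = 280.
Sort by position and accumulate weight:
  km 7 (N1, w=50) → cum 50
  km 8 (N2, w=60) → cum 110
  km 21 (N3, w=200) → cum 310  ≥ 280 → median here
  km 26 (N4, w=20) → cum 330
  km 27 (N5, w=200) → cum 530
  km 41 (N6, w=30) → cum 560
Optimal location: km 21.

x = 21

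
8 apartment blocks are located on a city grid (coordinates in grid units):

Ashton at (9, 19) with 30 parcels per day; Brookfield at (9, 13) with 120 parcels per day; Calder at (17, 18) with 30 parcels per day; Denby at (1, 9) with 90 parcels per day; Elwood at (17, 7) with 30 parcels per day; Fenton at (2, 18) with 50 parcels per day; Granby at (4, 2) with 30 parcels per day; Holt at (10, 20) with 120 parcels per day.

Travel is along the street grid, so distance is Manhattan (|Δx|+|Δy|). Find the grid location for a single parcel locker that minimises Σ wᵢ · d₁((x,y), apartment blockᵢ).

(9, 13)

Manhattan distance separates: Σwᵢ(|x−xᵢ|+|y−yᵢ|) = Σwᵢ|x−xᵢ| + Σwᵢ|y−yᵢ|, so x and y are optimised independently as 1-D weighted medians.
Total weight W = 500; half = 250.
x-coordinate, sorted with cumulative weight:
  x=1 (Denby, w=90) cum 90
  x=2 (Fenton, w=50) cum 140
  x=4 (Granby, w=30) cum 170
  x=9 (Ashton, w=30) cum 200
  x=9 (Brookfield, w=120) cum 320  ← median
  x=10 (Holt, w=120) cum 440
  x=17 (Calder, w=30) cum 470
  x=17 (Elwood, w=30) cum 500
⇒ x* = 9
y-coordinate, sorted with cumulative weight:
  y=2 (Granby, w=30) cum 30
  y=7 (Elwood, w=30) cum 60
  y=9 (Denby, w=90) cum 150
  y=13 (Brookfield, w=120) cum 270  ← median
  y=18 (Calder, w=30) cum 300
  y=18 (Fenton, w=50) cum 350
  y=19 (Ashton, w=30) cum 380
  y=20 (Holt, w=120) cum 500
⇒ y* = 13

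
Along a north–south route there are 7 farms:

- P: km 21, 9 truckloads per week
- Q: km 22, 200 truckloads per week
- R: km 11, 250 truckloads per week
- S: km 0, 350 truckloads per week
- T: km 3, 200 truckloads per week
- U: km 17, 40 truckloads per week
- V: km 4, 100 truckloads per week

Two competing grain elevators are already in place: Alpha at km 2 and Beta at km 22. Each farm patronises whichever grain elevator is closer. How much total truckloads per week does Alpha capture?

900

The indifferent point is the midpoint (2+22)/2 = 12; farms left of it (closer to Alpha at 2) go to Alpha, those right go to Beta.
  S at 0 (w=350) → Alpha
  T at 3 (w=200) → Alpha
  V at 4 (w=100) → Alpha
  R at 11 (w=250) → Alpha
  U at 17 (w=40) → Beta
  P at 21 (w=9) → Beta
  Q at 22 (w=200) → Beta
Alpha captures 900; Beta captures 249.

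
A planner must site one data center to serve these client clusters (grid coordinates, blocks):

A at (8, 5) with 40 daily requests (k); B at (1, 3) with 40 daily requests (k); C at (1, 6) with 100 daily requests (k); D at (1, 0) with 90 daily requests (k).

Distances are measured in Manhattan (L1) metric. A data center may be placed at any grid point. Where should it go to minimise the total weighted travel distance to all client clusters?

Manhattan distance separates: Σwᵢ(|x−xᵢ|+|y−yᵢ|) = Σwᵢ|x−xᵢ| + Σwᵢ|y−yᵢ|, so x and y are optimised independently as 1-D weighted medians.
Total weight W = 270; half = 135.
x-coordinate, sorted with cumulative weight:
  x=1 (B, w=40) cum 40
  x=1 (C, w=100) cum 140  ← median
  x=1 (D, w=90) cum 230
  x=8 (A, w=40) cum 270
⇒ x* = 1
y-coordinate, sorted with cumulative weight:
  y=0 (D, w=90) cum 90
  y=3 (B, w=40) cum 130
  y=5 (A, w=40) cum 170  ← median
  y=6 (C, w=100) cum 270
⇒ y* = 5

(1, 5)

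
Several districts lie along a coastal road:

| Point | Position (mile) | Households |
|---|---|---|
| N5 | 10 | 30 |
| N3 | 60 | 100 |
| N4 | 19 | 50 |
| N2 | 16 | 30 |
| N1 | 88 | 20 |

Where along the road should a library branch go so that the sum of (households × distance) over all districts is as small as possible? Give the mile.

For a sum of weighted absolute distances on a line, the optimum is the weighted median (not the mean). Total weight W = 230; half-weight = 115.
Sort by position and accumulate weight:
  mile 10 (N5, w=30) → cum 30
  mile 16 (N2, w=30) → cum 60
  mile 19 (N4, w=50) → cum 110
  mile 60 (N3, w=100) → cum 210  ≥ 115 → median here
  mile 88 (N1, w=20) → cum 230
Optimal location: mile 60.

x = 60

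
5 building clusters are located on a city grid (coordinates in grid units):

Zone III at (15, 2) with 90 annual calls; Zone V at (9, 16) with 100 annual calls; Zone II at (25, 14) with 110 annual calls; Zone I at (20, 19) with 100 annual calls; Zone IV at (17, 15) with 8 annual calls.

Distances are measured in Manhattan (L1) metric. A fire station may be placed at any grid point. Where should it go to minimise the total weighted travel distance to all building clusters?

(20, 15)

Manhattan distance separates: Σwᵢ(|x−xᵢ|+|y−yᵢ|) = Σwᵢ|x−xᵢ| + Σwᵢ|y−yᵢ|, so x and y are optimised independently as 1-D weighted medians.
Total weight W = 408; half = 204.
x-coordinate, sorted with cumulative weight:
  x=9 (Zone V, w=100) cum 100
  x=15 (Zone III, w=90) cum 190
  x=17 (Zone IV, w=8) cum 198
  x=20 (Zone I, w=100) cum 298  ← median
  x=25 (Zone II, w=110) cum 408
⇒ x* = 20
y-coordinate, sorted with cumulative weight:
  y=2 (Zone III, w=90) cum 90
  y=14 (Zone II, w=110) cum 200
  y=15 (Zone IV, w=8) cum 208  ← median
  y=16 (Zone V, w=100) cum 308
  y=19 (Zone I, w=100) cum 408
⇒ y* = 15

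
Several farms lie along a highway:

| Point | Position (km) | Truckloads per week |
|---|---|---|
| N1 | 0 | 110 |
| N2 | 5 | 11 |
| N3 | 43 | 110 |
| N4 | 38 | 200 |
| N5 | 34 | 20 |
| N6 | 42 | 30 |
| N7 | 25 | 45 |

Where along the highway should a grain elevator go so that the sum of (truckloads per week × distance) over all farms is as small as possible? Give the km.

For a sum of weighted absolute distances on a line, the optimum is the weighted median (not the mean). Total weight W = 526; half-weight = 263.
Sort by position and accumulate weight:
  km 0 (N1, w=110) → cum 110
  km 5 (N2, w=11) → cum 121
  km 25 (N7, w=45) → cum 166
  km 34 (N5, w=20) → cum 186
  km 38 (N4, w=200) → cum 386  ≥ 263 → median here
  km 42 (N6, w=30) → cum 416
  km 43 (N3, w=110) → cum 526
Optimal location: km 38.

x = 38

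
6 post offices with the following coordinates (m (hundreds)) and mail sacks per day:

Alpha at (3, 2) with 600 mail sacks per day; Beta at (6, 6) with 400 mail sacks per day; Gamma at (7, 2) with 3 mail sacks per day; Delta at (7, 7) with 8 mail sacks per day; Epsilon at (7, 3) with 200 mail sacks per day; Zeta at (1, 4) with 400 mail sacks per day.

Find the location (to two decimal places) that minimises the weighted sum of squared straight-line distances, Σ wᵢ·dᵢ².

(3.77, 3.64)

The minimiser of Σwᵢ‖p−pᵢ‖² is the weighted centroid p* = (Σwᵢpᵢ)/(Σwᵢ).
Σwᵢ = 1611.
Σwᵢxᵢ = 600·3 + 400·6 + 3·7 + 8·7 + 200·7 + 400·1 = 6077.
Σwᵢyᵢ = 600·2 + 400·6 + 3·2 + 8·7 + 200·3 + 400·4 = 5862.
x* = 6077/1611 = 3.77, y* = 5862/1611 = 3.64.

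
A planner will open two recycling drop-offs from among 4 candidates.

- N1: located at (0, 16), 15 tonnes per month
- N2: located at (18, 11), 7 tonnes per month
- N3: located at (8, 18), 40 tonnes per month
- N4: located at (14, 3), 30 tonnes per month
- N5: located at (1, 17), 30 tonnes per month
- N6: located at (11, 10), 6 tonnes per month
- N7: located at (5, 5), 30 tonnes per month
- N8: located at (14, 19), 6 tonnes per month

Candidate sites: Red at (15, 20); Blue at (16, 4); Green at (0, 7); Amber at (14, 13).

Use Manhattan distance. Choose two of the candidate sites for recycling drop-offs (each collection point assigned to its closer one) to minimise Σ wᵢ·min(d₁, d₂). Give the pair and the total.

{Green, Amber}, total 1529

Evaluate every pair (each demand assigned to the nearer of the two):
  {Green, Amber}: total = 1529
  {Red, Blue}: total = 1746
  {Red, Green}: total = 1755
  {Blue, Green}: total = 1756
  {Blue, Amber}: total = 1769
  {Red, Amber}: total = 2025
Best pair: {Green, Amber} with total 1529.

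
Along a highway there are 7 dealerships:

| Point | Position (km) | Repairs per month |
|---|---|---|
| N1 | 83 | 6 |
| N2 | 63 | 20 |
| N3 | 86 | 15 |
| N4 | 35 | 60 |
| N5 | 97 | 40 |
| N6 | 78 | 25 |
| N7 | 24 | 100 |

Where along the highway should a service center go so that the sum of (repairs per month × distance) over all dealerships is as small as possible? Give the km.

For a sum of weighted absolute distances on a line, the optimum is the weighted median (not the mean). Total weight W = 266; half-weight = 133.
Sort by position and accumulate weight:
  km 24 (N7, w=100) → cum 100
  km 35 (N4, w=60) → cum 160  ≥ 133 → median here
  km 63 (N2, w=20) → cum 180
  km 78 (N6, w=25) → cum 205
  km 83 (N1, w=6) → cum 211
  km 86 (N3, w=15) → cum 226
  km 97 (N5, w=40) → cum 266
Optimal location: km 35.

x = 35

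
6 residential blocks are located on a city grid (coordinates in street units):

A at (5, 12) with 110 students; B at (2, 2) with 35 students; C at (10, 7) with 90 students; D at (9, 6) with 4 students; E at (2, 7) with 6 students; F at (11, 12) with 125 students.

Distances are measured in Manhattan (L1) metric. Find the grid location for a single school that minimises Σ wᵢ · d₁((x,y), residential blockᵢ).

Manhattan distance separates: Σwᵢ(|x−xᵢ|+|y−yᵢ|) = Σwᵢ|x−xᵢ| + Σwᵢ|y−yᵢ|, so x and y are optimised independently as 1-D weighted medians.
Total weight W = 370; half = 185.
x-coordinate, sorted with cumulative weight:
  x=2 (B, w=35) cum 35
  x=2 (E, w=6) cum 41
  x=5 (A, w=110) cum 151
  x=9 (D, w=4) cum 155
  x=10 (C, w=90) cum 245  ← median
  x=11 (F, w=125) cum 370
⇒ x* = 10
y-coordinate, sorted with cumulative weight:
  y=2 (B, w=35) cum 35
  y=6 (D, w=4) cum 39
  y=7 (C, w=90) cum 129
  y=7 (E, w=6) cum 135
  y=12 (A, w=110) cum 245  ← median
  y=12 (F, w=125) cum 370
⇒ y* = 12

(10, 12)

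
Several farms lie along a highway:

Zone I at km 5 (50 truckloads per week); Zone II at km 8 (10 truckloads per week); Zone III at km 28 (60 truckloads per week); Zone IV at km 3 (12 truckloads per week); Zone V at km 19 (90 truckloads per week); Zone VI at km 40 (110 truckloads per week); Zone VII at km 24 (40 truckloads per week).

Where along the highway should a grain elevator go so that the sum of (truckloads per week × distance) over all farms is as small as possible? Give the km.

For a sum of weighted absolute distances on a line, the optimum is the weighted median (not the mean). Total weight W = 372; half-weight = 186.
Sort by position and accumulate weight:
  km 3 (Zone IV, w=12) → cum 12
  km 5 (Zone I, w=50) → cum 62
  km 8 (Zone II, w=10) → cum 72
  km 19 (Zone V, w=90) → cum 162
  km 24 (Zone VII, w=40) → cum 202  ≥ 186 → median here
  km 28 (Zone III, w=60) → cum 262
  km 40 (Zone VI, w=110) → cum 372
Optimal location: km 24.

x = 24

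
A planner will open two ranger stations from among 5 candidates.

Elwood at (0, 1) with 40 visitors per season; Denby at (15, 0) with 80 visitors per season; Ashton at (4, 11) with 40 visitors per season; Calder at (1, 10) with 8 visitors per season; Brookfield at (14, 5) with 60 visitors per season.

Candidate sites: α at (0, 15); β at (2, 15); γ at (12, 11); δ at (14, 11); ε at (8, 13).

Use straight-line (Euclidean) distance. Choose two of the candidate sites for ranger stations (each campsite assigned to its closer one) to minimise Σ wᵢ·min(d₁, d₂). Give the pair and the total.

{β, δ}, total 2029.0

Evaluate every pair (each demand assigned to the nearer of the two):
  {β, δ}: total = 2029.0
  {δ, ε}: total = 2060.3
  {α, δ}: total = 2070.7
  {β, γ}: total = 2077.0
  {γ, ε}: total = 2108.3
  {α, γ}: total = 2118.7
  {γ, δ}: total = 2276.8
  {α, ε}: total = 2560.9
  {β, ε}: total = 2566.5
  {α, β}: total = 3304.9
Best pair: {β, δ} with total 2029.0.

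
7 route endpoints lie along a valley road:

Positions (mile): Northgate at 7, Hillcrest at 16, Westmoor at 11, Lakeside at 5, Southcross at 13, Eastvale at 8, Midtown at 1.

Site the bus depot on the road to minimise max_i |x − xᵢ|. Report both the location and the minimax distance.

location 8.5, max distance 7.5

The 1-center on a line is the midpoint of the two extreme points: leftmost at 1, rightmost at 16.
Optimal location = (1 + 16)/2 = 8.5; maximum distance = (16 − 1)/2 = 7.5.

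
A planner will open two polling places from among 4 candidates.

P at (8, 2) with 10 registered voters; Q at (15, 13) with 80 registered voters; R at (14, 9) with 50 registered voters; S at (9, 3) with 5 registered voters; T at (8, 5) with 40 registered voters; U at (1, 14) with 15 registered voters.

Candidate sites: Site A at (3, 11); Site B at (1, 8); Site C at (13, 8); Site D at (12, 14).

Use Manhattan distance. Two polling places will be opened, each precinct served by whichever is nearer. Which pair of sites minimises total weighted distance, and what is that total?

{Site C, Site D}, total 1060

Evaluate every pair (each demand assigned to the nearer of the two):
  {Site C, Site D}: total = 1060
  {Site A, Site C}: total = 1210
  {Site B, Site C}: total = 1225
  {Site B, Site D}: total = 1355
  {Site A, Site D}: total = 1395
  {Site A, Site B}: total = 2440
Best pair: {Site C, Site D} with total 1060.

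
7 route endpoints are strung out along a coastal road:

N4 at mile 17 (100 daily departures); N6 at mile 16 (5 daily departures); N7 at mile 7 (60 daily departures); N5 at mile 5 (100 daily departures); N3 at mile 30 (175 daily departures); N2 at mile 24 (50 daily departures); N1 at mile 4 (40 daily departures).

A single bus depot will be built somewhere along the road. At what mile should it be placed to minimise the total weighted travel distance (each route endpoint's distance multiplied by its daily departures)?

x = 17

For a sum of weighted absolute distances on a line, the optimum is the weighted median (not the mean). Total weight W = 530; half-weight = 265.
Sort by position and accumulate weight:
  mile 4 (N1, w=40) → cum 40
  mile 5 (N5, w=100) → cum 140
  mile 7 (N7, w=60) → cum 200
  mile 16 (N6, w=5) → cum 205
  mile 17 (N4, w=100) → cum 305  ≥ 265 → median here
  mile 24 (N2, w=50) → cum 355
  mile 30 (N3, w=175) → cum 530
Optimal location: mile 17.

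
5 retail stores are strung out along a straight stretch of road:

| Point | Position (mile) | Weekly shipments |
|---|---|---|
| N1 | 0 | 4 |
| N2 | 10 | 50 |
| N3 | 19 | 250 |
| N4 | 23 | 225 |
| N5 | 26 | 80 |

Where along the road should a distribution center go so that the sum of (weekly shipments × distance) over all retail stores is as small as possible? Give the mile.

For a sum of weighted absolute distances on a line, the optimum is the weighted median (not the mean). Total weight W = 609; half-weight = 304.5.
Sort by position and accumulate weight:
  mile 0 (N1, w=4) → cum 4
  mile 10 (N2, w=50) → cum 54
  mile 19 (N3, w=250) → cum 304
  mile 23 (N4, w=225) → cum 529  ≥ 304.5 → median here
  mile 26 (N5, w=80) → cum 609
Optimal location: mile 23.

x = 23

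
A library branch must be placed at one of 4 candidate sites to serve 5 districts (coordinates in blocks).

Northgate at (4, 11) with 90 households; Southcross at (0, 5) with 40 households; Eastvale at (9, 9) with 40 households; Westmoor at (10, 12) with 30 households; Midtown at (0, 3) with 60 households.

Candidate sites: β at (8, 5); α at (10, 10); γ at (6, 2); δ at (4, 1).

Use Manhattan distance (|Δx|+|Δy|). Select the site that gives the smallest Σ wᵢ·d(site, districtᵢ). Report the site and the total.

Total weighted distance at each candidate:
  β (8, 5): total = 2290
  α (10, 10): total = 2390
  γ (6, 2): total = 2590
  δ (4, 1): total = 2610
Minimum is at β with total 2290 blocks.

β, total 2290 blocks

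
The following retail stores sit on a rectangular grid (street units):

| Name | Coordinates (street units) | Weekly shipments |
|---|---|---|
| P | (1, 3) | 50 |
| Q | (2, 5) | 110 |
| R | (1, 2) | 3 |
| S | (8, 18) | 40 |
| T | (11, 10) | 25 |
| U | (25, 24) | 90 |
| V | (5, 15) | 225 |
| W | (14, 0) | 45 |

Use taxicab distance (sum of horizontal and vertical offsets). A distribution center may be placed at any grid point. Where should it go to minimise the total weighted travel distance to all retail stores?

(5, 15)

Manhattan distance separates: Σwᵢ(|x−xᵢ|+|y−yᵢ|) = Σwᵢ|x−xᵢ| + Σwᵢ|y−yᵢ|, so x and y are optimised independently as 1-D weighted medians.
Total weight W = 588; half = 294.
x-coordinate, sorted with cumulative weight:
  x=1 (P, w=50) cum 50
  x=1 (R, w=3) cum 53
  x=2 (Q, w=110) cum 163
  x=5 (V, w=225) cum 388  ← median
  x=8 (S, w=40) cum 428
  x=11 (T, w=25) cum 453
  x=14 (W, w=45) cum 498
  x=25 (U, w=90) cum 588
⇒ x* = 5
y-coordinate, sorted with cumulative weight:
  y=0 (W, w=45) cum 45
  y=2 (R, w=3) cum 48
  y=3 (P, w=50) cum 98
  y=5 (Q, w=110) cum 208
  y=10 (T, w=25) cum 233
  y=15 (V, w=225) cum 458  ← median
  y=18 (S, w=40) cum 498
  y=24 (U, w=90) cum 588
⇒ y* = 15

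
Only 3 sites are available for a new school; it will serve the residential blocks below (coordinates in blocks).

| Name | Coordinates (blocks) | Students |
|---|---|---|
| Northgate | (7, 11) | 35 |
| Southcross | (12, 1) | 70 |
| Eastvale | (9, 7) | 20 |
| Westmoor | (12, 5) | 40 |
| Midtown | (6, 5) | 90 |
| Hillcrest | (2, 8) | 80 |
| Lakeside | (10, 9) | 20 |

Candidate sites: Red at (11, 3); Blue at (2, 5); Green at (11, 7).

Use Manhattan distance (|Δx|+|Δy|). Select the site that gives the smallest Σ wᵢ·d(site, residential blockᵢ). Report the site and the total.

Green, total 2420 blocks

Total weighted distance at each candidate:
  Red (11, 3): total = 2760
  Blue (2, 5): total = 2785
  Green (11, 7): total = 2420
Minimum is at Green with total 2420 blocks.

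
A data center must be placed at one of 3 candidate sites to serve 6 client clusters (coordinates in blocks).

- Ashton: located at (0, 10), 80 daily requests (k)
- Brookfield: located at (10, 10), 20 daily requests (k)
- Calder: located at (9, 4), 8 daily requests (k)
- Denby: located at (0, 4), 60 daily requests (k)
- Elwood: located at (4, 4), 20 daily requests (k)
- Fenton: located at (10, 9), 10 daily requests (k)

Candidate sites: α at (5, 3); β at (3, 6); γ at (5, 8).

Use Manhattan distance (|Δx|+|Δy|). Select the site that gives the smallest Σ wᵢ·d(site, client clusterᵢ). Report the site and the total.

Total weighted distance at each candidate:
  α (5, 3): total = 1750
  β (3, 6): total = 1304
  γ (5, 8): total = 1464
Minimum is at β with total 1304 blocks.

β, total 1304 blocks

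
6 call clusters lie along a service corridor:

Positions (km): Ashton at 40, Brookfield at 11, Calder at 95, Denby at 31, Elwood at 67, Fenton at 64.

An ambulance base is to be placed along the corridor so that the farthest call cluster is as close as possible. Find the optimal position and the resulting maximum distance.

The 1-center on a line is the midpoint of the two extreme points: leftmost at 11, rightmost at 95.
Optimal location = (11 + 95)/2 = 53; maximum distance = (95 − 11)/2 = 42.

location 53, max distance 42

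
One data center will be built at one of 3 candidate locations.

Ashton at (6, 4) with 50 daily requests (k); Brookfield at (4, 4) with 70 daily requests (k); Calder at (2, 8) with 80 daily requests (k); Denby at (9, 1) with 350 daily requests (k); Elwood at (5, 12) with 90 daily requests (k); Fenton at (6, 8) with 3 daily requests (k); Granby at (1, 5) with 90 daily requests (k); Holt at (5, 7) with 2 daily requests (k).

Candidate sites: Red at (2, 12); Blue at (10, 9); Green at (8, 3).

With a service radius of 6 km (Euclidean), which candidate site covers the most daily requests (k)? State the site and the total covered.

Green, covering 475

Coverage radius r = 6 km; a point is covered iff (Δx)²+(Δy)² ≤ 6² = 36.
  Red (2, 12): covers {Calder, Elwood, Fenton, Holt} → 175
  Blue (10, 9): covers {Elwood, Fenton, Holt} → 95
  Green (8, 3): covers {Ashton, Brookfield, Denby, Fenton, Holt} → 475
Maximum coverage at Green: 475 daily requests (k).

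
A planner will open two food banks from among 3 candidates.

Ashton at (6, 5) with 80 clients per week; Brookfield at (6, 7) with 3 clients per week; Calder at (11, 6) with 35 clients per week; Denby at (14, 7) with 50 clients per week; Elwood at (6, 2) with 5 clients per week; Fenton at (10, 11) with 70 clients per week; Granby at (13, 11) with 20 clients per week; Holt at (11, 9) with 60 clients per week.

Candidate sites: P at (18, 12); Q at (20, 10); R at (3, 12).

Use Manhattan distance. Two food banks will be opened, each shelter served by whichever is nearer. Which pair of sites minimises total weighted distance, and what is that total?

Evaluate every pair (each demand assigned to the nearer of the two):
  {P, R}: total = 3074
  {Q, R}: total = 3114
  {P, Q}: total = 3936
Best pair: {P, R} with total 3074.

{P, R}, total 3074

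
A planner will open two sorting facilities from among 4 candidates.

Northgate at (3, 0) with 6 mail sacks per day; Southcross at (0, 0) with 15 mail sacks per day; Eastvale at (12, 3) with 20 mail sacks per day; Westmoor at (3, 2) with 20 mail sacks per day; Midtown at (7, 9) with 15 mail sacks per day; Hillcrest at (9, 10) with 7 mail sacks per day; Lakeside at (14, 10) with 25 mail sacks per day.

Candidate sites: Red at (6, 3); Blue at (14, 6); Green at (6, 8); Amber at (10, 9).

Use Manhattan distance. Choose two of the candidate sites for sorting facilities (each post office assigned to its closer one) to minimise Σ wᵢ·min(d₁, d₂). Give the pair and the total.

Evaluate every pair (each demand assigned to the nearer of the two):
  {Red, Amber}: total = 555
  {Red, Blue}: total = 619
  {Red, Green}: total = 686
  {Blue, Green}: total = 721
  {Green, Amber}: total = 785
  {Blue, Amber}: total = 920
Best pair: {Red, Amber} with total 555.

{Red, Amber}, total 555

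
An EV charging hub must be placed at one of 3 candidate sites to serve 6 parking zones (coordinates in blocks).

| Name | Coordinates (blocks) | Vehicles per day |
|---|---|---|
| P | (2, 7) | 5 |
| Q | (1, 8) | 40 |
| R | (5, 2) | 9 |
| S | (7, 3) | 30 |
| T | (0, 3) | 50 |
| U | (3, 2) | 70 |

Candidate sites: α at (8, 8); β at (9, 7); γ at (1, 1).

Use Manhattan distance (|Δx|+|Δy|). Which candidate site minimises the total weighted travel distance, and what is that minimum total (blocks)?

γ, total 960 blocks

Total weighted distance at each candidate:
  α (8, 8): total = 1996
  β (9, 7): total = 2076
  γ (1, 1): total = 960
Minimum is at γ with total 960 blocks.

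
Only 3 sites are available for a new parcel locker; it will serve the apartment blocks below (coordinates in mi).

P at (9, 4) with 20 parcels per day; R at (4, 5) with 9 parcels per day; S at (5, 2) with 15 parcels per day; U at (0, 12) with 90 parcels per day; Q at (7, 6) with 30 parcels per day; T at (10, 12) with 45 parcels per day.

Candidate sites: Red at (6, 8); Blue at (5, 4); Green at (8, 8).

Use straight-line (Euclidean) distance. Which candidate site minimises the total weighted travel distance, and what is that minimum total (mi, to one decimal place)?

Total weighted distance at each candidate:
  Red (6, 8): total = 1194.3
  Blue (5, 4): total = 1481.2
  Green (8, 8): total = 1301.4
Minimum is at Red with total 1194.3 mi.

Red, total 1194.3 mi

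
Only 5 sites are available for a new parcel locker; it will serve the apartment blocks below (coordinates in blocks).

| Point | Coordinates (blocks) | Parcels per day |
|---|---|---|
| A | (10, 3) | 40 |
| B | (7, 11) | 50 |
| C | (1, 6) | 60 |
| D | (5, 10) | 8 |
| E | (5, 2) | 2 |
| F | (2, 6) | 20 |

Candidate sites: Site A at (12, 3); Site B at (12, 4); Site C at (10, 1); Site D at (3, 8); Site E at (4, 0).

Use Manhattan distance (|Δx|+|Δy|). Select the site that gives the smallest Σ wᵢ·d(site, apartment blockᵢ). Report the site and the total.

Site D, total 1178 blocks

Total weighted distance at each candidate:
  Site A (12, 3): total = 1958
  Site B (12, 4): total = 1862
  Site C (10, 1): total = 1954
  Site D (3, 8): total = 1178
  Site E (4, 0): total = 1854
Minimum is at Site D with total 1178 blocks.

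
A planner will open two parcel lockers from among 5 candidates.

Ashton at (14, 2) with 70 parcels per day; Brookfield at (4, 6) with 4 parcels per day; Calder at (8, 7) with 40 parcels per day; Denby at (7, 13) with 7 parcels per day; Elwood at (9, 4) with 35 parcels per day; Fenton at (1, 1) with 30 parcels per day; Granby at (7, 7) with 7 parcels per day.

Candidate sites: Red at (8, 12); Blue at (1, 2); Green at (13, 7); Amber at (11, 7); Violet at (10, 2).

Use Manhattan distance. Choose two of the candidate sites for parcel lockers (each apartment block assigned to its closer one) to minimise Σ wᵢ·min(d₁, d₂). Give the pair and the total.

Evaluate every pair (each demand assigned to the nearer of the two):
  {Blue, Violet}: total = 877
  {Amber, Violet}: total = 935
  {Red, Violet}: total = 981
  {Blue, Amber}: total = 1011
  {Blue, Green}: total = 1049
  {Green, Violet}: total = 1051
  {Green, Amber}: total = 1325
  {Red, Amber}: total = 1409
  {Red, Green}: total = 1501
  {Red, Blue}: total = 1539
Best pair: {Blue, Violet} with total 877.

{Blue, Violet}, total 877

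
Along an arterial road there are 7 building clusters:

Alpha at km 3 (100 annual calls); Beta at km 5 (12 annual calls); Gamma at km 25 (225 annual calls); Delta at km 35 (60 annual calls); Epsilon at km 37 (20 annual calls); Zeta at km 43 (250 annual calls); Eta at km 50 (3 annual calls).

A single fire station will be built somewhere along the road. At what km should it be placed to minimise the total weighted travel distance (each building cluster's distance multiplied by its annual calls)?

For a sum of weighted absolute distances on a line, the optimum is the weighted median (not the mean). Total weight W = 670; half-weight = 335.
Sort by position and accumulate weight:
  km 3 (Alpha, w=100) → cum 100
  km 5 (Beta, w=12) → cum 112
  km 25 (Gamma, w=225) → cum 337  ≥ 335 → median here
  km 35 (Delta, w=60) → cum 397
  km 37 (Epsilon, w=20) → cum 417
  km 43 (Zeta, w=250) → cum 667
  km 50 (Eta, w=3) → cum 670
Optimal location: km 25.

x = 25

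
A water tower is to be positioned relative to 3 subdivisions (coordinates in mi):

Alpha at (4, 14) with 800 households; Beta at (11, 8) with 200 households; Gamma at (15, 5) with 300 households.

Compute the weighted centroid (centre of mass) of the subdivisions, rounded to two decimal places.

The minimiser of Σwᵢ‖p−pᵢ‖² is the weighted centroid p* = (Σwᵢpᵢ)/(Σwᵢ).
Σwᵢ = 1300.
Σwᵢxᵢ = 800·4 + 200·11 + 300·15 = 9900.
Σwᵢyᵢ = 800·14 + 200·8 + 300·5 = 14300.
x* = 9900/1300 = 7.62, y* = 14300/1300 = 11.00.

(7.62, 11.00)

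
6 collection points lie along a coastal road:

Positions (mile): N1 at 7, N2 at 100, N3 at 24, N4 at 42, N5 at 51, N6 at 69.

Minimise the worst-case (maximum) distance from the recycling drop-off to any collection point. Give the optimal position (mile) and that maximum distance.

The 1-center on a line is the midpoint of the two extreme points: leftmost at 7, rightmost at 100.
Optimal location = (7 + 100)/2 = 53.5; maximum distance = (100 − 7)/2 = 46.5.

location 53.5, max distance 46.5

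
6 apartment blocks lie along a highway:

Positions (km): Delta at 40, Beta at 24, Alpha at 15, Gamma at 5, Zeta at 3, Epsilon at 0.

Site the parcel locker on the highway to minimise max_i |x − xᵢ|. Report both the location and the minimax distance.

location 20, max distance 20

The 1-center on a line is the midpoint of the two extreme points: leftmost at 0, rightmost at 40.
Optimal location = (0 + 40)/2 = 20; maximum distance = (40 − 0)/2 = 20.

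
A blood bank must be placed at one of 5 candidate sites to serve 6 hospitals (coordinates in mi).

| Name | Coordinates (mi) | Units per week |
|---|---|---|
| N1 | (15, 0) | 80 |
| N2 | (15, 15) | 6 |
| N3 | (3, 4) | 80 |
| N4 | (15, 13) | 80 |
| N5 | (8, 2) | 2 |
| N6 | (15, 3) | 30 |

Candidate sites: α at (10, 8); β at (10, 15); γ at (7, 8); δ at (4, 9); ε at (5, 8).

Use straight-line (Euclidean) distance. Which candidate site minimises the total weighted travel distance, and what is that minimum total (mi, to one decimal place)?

Total weighted distance at each candidate:
  α (10, 8): total = 2241.8
  β (10, 15): total = 3185.1
  γ (7, 8): total = 2471.3
  δ (4, 9): total = 2948.5
  ε (5, 8): total = 2698.8
Minimum is at α with total 2241.8 mi.

α, total 2241.8 mi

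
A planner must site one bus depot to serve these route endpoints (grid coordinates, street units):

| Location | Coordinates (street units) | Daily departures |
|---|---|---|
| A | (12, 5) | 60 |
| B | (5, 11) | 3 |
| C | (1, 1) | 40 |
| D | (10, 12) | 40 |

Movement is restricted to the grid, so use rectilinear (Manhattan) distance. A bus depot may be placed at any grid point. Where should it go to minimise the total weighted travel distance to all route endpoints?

Manhattan distance separates: Σwᵢ(|x−xᵢ|+|y−yᵢ|) = Σwᵢ|x−xᵢ| + Σwᵢ|y−yᵢ|, so x and y are optimised independently as 1-D weighted medians.
Total weight W = 143; half = 71.5.
x-coordinate, sorted with cumulative weight:
  x=1 (C, w=40) cum 40
  x=5 (B, w=3) cum 43
  x=10 (D, w=40) cum 83  ← median
  x=12 (A, w=60) cum 143
⇒ x* = 10
y-coordinate, sorted with cumulative weight:
  y=1 (C, w=40) cum 40
  y=5 (A, w=60) cum 100  ← median
  y=11 (B, w=3) cum 103
  y=12 (D, w=40) cum 143
⇒ y* = 5

(10, 5)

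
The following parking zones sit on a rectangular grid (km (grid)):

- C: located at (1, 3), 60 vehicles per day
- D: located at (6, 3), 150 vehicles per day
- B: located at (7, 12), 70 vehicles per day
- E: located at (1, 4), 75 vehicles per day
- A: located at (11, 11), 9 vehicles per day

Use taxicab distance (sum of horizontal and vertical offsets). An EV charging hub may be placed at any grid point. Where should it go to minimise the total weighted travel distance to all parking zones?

(6, 3)

Manhattan distance separates: Σwᵢ(|x−xᵢ|+|y−yᵢ|) = Σwᵢ|x−xᵢ| + Σwᵢ|y−yᵢ|, so x and y are optimised independently as 1-D weighted medians.
Total weight W = 364; half = 182.
x-coordinate, sorted with cumulative weight:
  x=1 (C, w=60) cum 60
  x=1 (E, w=75) cum 135
  x=6 (D, w=150) cum 285  ← median
  x=7 (B, w=70) cum 355
  x=11 (A, w=9) cum 364
⇒ x* = 6
y-coordinate, sorted with cumulative weight:
  y=3 (C, w=60) cum 60
  y=3 (D, w=150) cum 210  ← median
  y=4 (E, w=75) cum 285
  y=11 (A, w=9) cum 294
  y=12 (B, w=70) cum 364
⇒ y* = 3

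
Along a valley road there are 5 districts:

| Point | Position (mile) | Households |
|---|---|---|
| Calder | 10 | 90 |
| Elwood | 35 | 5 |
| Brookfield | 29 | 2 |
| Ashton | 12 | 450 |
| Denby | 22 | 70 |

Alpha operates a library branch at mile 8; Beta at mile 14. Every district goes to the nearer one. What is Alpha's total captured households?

The indifferent point is the midpoint (8+14)/2 = 11; districts left of it (closer to Alpha at 8) go to Alpha, those right go to Beta.
  Calder at 10 (w=90) → Alpha
  Ashton at 12 (w=450) → Beta
  Denby at 22 (w=70) → Beta
  Brookfield at 29 (w=2) → Beta
  Elwood at 35 (w=5) → Beta
Alpha captures 90; Beta captures 527.

90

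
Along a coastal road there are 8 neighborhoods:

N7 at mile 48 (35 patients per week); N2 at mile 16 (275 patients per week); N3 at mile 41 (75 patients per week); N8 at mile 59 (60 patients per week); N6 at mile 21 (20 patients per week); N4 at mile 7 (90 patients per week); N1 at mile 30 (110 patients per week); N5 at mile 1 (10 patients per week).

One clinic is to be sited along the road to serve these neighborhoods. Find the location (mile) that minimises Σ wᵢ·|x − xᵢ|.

x = 16

For a sum of weighted absolute distances on a line, the optimum is the weighted median (not the mean). Total weight W = 675; half-weight = 337.5.
Sort by position and accumulate weight:
  mile 1 (N5, w=10) → cum 10
  mile 7 (N4, w=90) → cum 100
  mile 16 (N2, w=275) → cum 375  ≥ 337.5 → median here
  mile 21 (N6, w=20) → cum 395
  mile 30 (N1, w=110) → cum 505
  mile 41 (N3, w=75) → cum 580
  mile 48 (N7, w=35) → cum 615
  mile 59 (N8, w=60) → cum 675
Optimal location: mile 16.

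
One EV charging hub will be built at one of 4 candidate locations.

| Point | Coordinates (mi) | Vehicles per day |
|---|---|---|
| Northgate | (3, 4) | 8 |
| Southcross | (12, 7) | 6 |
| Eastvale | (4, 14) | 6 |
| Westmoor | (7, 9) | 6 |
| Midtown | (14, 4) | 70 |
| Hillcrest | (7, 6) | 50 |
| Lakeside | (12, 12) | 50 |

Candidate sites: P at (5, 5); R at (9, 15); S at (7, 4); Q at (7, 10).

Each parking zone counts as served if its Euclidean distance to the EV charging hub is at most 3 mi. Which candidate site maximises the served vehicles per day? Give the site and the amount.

P, covering 58

Coverage radius r = 3 mi; a point is covered iff (Δx)²+(Δy)² ≤ 3² = 9.
  P (5, 5): covers {Northgate, Hillcrest} → 58
  R (9, 15): covers {none} → 0
  S (7, 4): covers {Hillcrest} → 50
  Q (7, 10): covers {Westmoor} → 6
Maximum coverage at P: 58 vehicles per day.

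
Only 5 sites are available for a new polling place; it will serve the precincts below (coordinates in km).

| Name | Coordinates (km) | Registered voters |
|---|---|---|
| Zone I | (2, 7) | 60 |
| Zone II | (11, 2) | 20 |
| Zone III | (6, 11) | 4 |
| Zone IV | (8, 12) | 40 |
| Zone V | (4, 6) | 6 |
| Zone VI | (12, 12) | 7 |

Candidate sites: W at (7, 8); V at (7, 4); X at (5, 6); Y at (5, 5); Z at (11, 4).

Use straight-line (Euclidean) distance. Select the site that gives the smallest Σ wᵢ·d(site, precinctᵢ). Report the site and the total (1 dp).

X, total 693.2 km

Total weighted distance at each candidate:
  W (7, 8): total = 694.2
  V (7, 4): total = 877.7
  X (5, 6): total = 693.2
  Y (5, 5): total = 757.2
  Z (11, 4): total = 1085.5
Minimum is at X with total 693.2 km.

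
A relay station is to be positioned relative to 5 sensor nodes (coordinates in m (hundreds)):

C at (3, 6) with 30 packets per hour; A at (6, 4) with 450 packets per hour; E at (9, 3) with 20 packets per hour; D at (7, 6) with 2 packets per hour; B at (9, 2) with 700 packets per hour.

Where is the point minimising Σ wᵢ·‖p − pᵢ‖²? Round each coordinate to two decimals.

(7.72, 2.87)

The minimiser of Σwᵢ‖p−pᵢ‖² is the weighted centroid p* = (Σwᵢpᵢ)/(Σwᵢ).
Σwᵢ = 1202.
Σwᵢxᵢ = 30·3 + 450·6 + 20·9 + 2·7 + 700·9 = 9284.
Σwᵢyᵢ = 30·6 + 450·4 + 20·3 + 2·6 + 700·2 = 3452.
x* = 9284/1202 = 7.72, y* = 3452/1202 = 2.87.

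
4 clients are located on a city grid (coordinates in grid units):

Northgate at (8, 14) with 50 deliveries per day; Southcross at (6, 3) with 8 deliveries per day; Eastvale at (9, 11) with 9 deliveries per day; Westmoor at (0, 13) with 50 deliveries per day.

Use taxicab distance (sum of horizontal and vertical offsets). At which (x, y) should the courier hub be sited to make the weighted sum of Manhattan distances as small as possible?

(8, 13)

Manhattan distance separates: Σwᵢ(|x−xᵢ|+|y−yᵢ|) = Σwᵢ|x−xᵢ| + Σwᵢ|y−yᵢ|, so x and y are optimised independently as 1-D weighted medians.
Total weight W = 117; half = 58.5.
x-coordinate, sorted with cumulative weight:
  x=0 (Westmoor, w=50) cum 50
  x=6 (Southcross, w=8) cum 58
  x=8 (Northgate, w=50) cum 108  ← median
  x=9 (Eastvale, w=9) cum 117
⇒ x* = 8
y-coordinate, sorted with cumulative weight:
  y=3 (Southcross, w=8) cum 8
  y=11 (Eastvale, w=9) cum 17
  y=13 (Westmoor, w=50) cum 67  ← median
  y=14 (Northgate, w=50) cum 117
⇒ y* = 13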